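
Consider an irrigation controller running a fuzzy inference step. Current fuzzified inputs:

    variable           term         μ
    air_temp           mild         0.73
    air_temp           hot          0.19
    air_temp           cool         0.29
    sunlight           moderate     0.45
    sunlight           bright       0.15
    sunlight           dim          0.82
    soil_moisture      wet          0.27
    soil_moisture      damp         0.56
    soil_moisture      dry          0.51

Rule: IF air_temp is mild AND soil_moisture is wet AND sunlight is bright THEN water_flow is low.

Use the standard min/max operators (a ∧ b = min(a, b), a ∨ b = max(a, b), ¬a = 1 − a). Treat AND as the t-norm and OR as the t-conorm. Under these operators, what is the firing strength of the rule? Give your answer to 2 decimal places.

firing strength: mild=0.73, wet=0.27, bright=0.15; AND[min(a, b)] → w = 0.15

0.15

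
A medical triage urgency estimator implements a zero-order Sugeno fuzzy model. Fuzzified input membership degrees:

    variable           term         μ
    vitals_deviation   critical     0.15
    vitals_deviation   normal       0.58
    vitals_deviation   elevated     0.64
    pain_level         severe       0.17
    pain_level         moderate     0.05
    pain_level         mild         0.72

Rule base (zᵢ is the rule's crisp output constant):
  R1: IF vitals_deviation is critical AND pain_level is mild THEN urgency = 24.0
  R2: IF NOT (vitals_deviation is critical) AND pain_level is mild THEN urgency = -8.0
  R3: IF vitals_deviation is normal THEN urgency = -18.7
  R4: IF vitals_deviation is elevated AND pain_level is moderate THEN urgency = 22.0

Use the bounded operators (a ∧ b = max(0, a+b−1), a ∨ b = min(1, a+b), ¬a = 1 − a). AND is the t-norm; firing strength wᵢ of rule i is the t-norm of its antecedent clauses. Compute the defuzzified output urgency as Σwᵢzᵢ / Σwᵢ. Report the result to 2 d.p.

-13.40

R1 (z=24.0): critical=0.15, mild=0.72; AND[max(0, a+b−1)] → w = 0.00
R2 (z=-8.0): ¬critical=1−0.15=0.85, mild=0.72; AND[max(0, a+b−1)] → w = 0.57
R3 (z=-18.7): normal=0.58 → w = 0.58
R4 (z=22.0): elevated=0.64, moderate=0.05; AND[max(0, a+b−1)] → w = 0.00
Weighted average = (0.00·24.0 + 0.57·-8.0 + 0.58·-18.7 + 0.00·22.0) / (0.00 + 0.57 + 0.58 + 0.00)
  = -15.4060 / 1.1500 = -13.40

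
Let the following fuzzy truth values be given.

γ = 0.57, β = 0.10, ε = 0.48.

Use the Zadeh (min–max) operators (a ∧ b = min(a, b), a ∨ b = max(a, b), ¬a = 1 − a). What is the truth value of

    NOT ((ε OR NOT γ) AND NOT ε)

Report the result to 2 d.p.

NOT γ = 1 − 0.57 = 0.43
ε OR NOT γ = max(a, b) on (0.48, 0.43) = 0.48
NOT ε = 1 − 0.48 = 0.52
(ε OR NOT γ) AND NOT ε = min(a, b) on (0.48, 0.52) = 0.48
NOT ((ε OR NOT γ) AND NOT ε) = 1 − 0.48 = 0.52

0.52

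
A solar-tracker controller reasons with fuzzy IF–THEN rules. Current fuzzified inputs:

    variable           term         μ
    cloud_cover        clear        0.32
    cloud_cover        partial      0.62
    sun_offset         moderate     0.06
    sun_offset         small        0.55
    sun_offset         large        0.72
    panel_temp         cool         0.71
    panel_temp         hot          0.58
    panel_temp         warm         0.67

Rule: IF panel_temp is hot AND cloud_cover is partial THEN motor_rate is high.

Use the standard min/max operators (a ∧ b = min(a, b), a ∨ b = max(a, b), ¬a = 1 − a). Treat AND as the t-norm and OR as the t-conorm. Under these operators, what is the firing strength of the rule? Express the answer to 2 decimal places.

firing strength: hot=0.58, partial=0.62; AND[min(a, b)] → w = 0.58

0.58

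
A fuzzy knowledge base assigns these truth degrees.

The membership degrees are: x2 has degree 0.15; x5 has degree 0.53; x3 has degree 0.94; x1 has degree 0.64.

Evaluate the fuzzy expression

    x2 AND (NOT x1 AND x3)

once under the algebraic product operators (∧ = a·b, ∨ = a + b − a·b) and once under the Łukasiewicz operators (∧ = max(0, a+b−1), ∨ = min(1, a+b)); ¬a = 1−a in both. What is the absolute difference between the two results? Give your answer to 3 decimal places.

0.051

Under algebraic product:
  NOT x1 = 1 − 0.6400 = 0.3600
  NOT x1 AND x3 = a·b on (0.3600, 0.9400) = 0.3384
  x2 AND (NOT x1 AND x3) = a·b on (0.1500, 0.3384) = 0.0508
  → value = 0.0508
Under Łukasiewicz:
  NOT x1 = 1 − 0.64 = 0.36
  NOT x1 AND x3 = max(0, a+b−1) on (0.36, 0.94) = 0.30
  x2 AND (NOT x1 AND x3) = max(0, a+b−1) on (0.15, 0.30) = 0.00
  → value = 0.0000
|0.0508 − 0.0000| = 0.051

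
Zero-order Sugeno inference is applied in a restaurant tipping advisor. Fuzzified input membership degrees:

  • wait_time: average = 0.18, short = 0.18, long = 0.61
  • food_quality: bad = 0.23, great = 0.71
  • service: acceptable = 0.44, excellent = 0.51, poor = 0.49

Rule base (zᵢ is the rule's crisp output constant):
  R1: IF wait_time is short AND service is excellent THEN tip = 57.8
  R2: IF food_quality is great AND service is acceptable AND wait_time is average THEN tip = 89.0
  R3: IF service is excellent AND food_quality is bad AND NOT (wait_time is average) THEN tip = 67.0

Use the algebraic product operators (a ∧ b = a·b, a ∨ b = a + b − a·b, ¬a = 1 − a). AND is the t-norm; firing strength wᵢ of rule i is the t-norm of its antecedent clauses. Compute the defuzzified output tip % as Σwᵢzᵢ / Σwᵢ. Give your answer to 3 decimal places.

68.607

R1 (z=57.8): short=0.18, excellent=0.51; AND[a·b] → w = 0.0918
R2 (z=89.0): great=0.71, acceptable=0.44, average=0.18; AND[a·b] → w = 0.0562
R3 (z=67.0): excellent=0.51, bad=0.23, ¬average=1−0.18=0.82; AND[a·b] → w = 0.0962
Weighted average = (0.0918·57.8 + 0.0562·89.0 + 0.0962·67.0) / (0.0918 + 0.0562 + 0.0962)
  = 16.7552 / 0.2442 = 68.607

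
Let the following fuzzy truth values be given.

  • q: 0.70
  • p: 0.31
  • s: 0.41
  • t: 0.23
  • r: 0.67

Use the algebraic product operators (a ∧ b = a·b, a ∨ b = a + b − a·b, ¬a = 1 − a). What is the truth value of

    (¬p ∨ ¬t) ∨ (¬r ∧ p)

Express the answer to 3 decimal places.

0.936

¬p = 1 − 0.3100 = 0.6900
¬t = 1 − 0.2300 = 0.7700
¬p ∨ ¬t = a + b − a·b on (0.6900, 0.7700) = 0.9287
¬r = 1 − 0.6700 = 0.3300
¬r ∧ p = a·b on (0.3300, 0.3100) = 0.1023
(¬p ∨ ¬t) ∨ (¬r ∧ p) = a + b − a·b on (0.9287, 0.1023) = 0.9360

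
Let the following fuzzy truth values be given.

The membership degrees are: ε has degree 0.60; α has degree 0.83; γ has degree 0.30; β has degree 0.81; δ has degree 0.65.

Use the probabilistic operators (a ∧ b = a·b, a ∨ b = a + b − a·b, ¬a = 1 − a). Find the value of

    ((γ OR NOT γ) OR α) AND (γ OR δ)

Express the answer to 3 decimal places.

0.728

NOT γ = 1 − 0.3000 = 0.7000
γ OR NOT γ = a + b − a·b on (0.3000, 0.7000) = 0.7900
(γ OR NOT γ) OR α = a + b − a·b on (0.7900, 0.8300) = 0.9643
γ OR δ = a + b − a·b on (0.3000, 0.6500) = 0.7550
((γ OR NOT γ) OR α) AND (γ OR δ) = a·b on (0.9643, 0.7550) = 0.7280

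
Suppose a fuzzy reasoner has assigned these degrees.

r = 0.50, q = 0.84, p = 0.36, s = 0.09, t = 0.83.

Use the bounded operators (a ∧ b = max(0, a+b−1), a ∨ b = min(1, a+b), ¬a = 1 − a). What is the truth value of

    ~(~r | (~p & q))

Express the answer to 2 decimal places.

~r = 1 − 0.50 = 0.50
~p = 1 − 0.36 = 0.64
~p & q = max(0, a+b−1) on (0.64, 0.84) = 0.48
~r | (~p & q) = min(1, a+b) on (0.50, 0.48) = 0.98
~(~r | (~p & q)) = 1 − 0.98 = 0.02

0.02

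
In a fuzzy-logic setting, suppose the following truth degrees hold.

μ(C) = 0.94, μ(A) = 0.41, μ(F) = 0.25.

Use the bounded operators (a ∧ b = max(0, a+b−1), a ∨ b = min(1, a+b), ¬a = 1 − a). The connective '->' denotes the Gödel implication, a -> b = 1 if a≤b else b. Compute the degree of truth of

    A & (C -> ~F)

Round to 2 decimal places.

0.16

~F = 1 − 0.25 = 0.75
C -> ~F  [Gödel: 1 if a≤b else b] with a=0.94, b=0.75 → 0.75
A & (C -> ~F) = max(0, a+b−1) on (0.41, 0.75) = 0.16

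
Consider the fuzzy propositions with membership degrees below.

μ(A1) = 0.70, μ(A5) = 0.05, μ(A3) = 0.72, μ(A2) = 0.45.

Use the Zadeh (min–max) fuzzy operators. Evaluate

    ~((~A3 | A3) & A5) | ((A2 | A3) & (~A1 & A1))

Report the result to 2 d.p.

0.95

~A3 = 1 − 0.72 = 0.28
~A3 | A3 = max(a, b) on (0.28, 0.72) = 0.72
(~A3 | A3) & A5 = min(a, b) on (0.72, 0.05) = 0.05
~((~A3 | A3) & A5) = 1 − 0.05 = 0.95
A2 | A3 = max(a, b) on (0.45, 0.72) = 0.72
~A1 = 1 − 0.70 = 0.30
~A1 & A1 = min(a, b) on (0.30, 0.70) = 0.30
(A2 | A3) & (~A1 & A1) = min(a, b) on (0.72, 0.30) = 0.30
~((~A3 | A3) & A5) | ((A2 | A3) & (~A1 & A1)) = max(a, b) on (0.95, 0.30) = 0.95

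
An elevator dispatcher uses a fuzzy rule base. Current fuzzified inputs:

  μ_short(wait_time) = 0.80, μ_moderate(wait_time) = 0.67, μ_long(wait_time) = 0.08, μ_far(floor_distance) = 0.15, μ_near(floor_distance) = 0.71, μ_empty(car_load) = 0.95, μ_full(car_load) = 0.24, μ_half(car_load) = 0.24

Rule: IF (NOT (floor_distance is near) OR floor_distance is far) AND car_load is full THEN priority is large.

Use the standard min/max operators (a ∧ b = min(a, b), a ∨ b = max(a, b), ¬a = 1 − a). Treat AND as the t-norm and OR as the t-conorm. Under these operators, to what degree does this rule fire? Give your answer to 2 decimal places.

0.24

firing strength: (¬near=1−0.71=0.29 OR far=0.15) = 0.29; AND[min(a, b)] with full=0.24 → w = 0.24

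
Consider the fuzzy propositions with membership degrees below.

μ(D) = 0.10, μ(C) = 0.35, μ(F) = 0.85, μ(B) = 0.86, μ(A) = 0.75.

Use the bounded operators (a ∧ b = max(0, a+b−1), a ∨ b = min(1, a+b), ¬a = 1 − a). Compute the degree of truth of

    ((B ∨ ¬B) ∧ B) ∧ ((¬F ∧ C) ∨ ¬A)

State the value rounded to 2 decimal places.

0.11

¬B = 1 − 0.86 = 0.14
B ∨ ¬B = min(1, a+b) on (0.86, 0.14) = 1.00
(B ∨ ¬B) ∧ B = max(0, a+b−1) on (1.00, 0.86) = 0.86
¬F = 1 − 0.85 = 0.15
¬F ∧ C = max(0, a+b−1) on (0.15, 0.35) = 0.00
¬A = 1 − 0.75 = 0.25
(¬F ∧ C) ∨ ¬A = min(1, a+b) on (0.00, 0.25) = 0.25
((B ∨ ¬B) ∧ B) ∧ ((¬F ∧ C) ∨ ¬A) = max(0, a+b−1) on (0.86, 0.25) = 0.11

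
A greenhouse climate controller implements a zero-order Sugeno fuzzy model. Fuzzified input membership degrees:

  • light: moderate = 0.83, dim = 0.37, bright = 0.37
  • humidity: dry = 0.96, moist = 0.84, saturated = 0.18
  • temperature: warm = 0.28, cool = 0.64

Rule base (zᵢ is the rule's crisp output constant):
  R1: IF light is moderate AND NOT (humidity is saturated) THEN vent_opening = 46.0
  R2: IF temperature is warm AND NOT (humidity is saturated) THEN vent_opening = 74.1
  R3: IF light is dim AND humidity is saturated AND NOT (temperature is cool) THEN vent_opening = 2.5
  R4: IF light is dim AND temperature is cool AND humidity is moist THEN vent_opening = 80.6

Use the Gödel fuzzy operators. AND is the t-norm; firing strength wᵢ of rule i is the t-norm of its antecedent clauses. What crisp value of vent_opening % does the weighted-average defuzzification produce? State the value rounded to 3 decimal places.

R1 (z=46.0): moderate=0.83, ¬saturated=1−0.18=0.82; AND[min(a, b)] → w = 0.82
R2 (z=74.1): warm=0.28, ¬saturated=1−0.18=0.82; AND[min(a, b)] → w = 0.28
R3 (z=2.5): dim=0.37, saturated=0.18, ¬cool=1−0.64=0.36; AND[min(a, b)] → w = 0.18
R4 (z=80.6): dim=0.37, cool=0.64, moist=0.84; AND[min(a, b)] → w = 0.37
Weighted average = (0.82·46.0 + 0.28·74.1 + 0.18·2.5 + 0.37·80.6) / (0.82 + 0.28 + 0.18 + 0.37)
  = 88.7400 / 1.6500 = 53.782

53.782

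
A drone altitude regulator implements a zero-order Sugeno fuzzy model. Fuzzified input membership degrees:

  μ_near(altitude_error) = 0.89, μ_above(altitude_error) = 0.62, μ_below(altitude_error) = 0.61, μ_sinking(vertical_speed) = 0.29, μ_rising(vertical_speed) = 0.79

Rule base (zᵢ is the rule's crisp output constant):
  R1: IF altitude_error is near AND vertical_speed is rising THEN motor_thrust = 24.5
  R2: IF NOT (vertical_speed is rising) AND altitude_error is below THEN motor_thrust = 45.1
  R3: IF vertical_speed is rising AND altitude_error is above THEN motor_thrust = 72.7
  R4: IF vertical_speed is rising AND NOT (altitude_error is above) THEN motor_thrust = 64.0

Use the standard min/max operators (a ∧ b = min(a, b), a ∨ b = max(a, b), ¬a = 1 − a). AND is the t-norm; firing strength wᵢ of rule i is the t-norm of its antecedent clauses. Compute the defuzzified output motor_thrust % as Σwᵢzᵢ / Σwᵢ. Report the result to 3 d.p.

49.110

R1 (z=24.5): near=0.89, rising=0.79; AND[min(a, b)] → w = 0.79
R2 (z=45.1): ¬rising=1−0.79=0.21, below=0.61; AND[min(a, b)] → w = 0.21
R3 (z=72.7): rising=0.79, above=0.62; AND[min(a, b)] → w = 0.62
R4 (z=64.0): rising=0.79, ¬above=1−0.62=0.38; AND[min(a, b)] → w = 0.38
Weighted average = (0.79·24.5 + 0.21·45.1 + 0.62·72.7 + 0.38·64.0) / (0.79 + 0.21 + 0.62 + 0.38)
  = 98.2200 / 2.0000 = 49.110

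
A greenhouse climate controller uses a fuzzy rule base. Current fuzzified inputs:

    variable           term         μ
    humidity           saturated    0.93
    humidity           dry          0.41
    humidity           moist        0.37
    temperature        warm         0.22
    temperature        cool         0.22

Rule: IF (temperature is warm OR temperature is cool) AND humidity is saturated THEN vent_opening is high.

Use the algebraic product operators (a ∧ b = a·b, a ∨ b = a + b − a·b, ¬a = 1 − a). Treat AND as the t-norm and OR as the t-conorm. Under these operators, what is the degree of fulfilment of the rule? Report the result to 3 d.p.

firing strength: (warm=0.22 OR cool=0.22) = 0.3916; AND[a·b] with saturated=0.93 → w = 0.3642

0.364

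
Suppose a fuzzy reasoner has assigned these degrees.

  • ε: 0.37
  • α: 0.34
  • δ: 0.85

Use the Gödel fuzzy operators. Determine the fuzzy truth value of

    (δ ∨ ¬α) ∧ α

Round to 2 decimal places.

¬α = 1 − 0.34 = 0.66
δ ∨ ¬α = max(a, b) on (0.85, 0.66) = 0.85
(δ ∨ ¬α) ∧ α = min(a, b) on (0.85, 0.34) = 0.34

0.34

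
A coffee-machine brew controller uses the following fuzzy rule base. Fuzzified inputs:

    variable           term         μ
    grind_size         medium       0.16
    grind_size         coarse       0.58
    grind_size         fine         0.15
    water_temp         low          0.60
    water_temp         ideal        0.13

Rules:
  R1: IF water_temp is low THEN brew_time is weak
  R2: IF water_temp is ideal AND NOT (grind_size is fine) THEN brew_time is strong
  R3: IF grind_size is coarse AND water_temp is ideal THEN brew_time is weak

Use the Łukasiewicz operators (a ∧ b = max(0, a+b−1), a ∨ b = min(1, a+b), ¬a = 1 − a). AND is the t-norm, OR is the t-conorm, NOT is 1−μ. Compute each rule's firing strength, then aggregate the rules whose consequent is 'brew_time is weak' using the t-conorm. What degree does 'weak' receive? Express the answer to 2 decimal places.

R1: low=0.60 → w = 0.60
R2: ideal=0.13, ¬fine=1−0.15=0.85; AND[max(0, a+b−1)] → w = 0.00
R3: coarse=0.58, ideal=0.13; AND[max(0, a+b−1)] → w = 0.00
Rules with consequent 'weak': {R1, R3} → strengths 0.60, 0.00
Aggregate via t-conorm [min(1, a+b)]: 0.60

0.60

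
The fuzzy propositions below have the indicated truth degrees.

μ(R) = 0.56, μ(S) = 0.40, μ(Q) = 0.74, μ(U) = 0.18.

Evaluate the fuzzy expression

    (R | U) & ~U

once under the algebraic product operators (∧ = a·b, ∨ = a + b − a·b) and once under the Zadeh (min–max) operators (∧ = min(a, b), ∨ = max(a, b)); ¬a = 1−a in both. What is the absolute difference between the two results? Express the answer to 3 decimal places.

Under algebraic product:
  R | U = a + b − a·b on (0.5600, 0.1800) = 0.6392
  ~U = 1 − 0.1800 = 0.8200
  (R | U) & ~U = a·b on (0.6392, 0.8200) = 0.5241
  → value = 0.5241
Under Zadeh (min–max):
  R | U = max(a, b) on (0.56, 0.18) = 0.56
  ~U = 1 − 0.18 = 0.82
  (R | U) & ~U = min(a, b) on (0.56, 0.82) = 0.56
  → value = 0.5600
|0.5241 − 0.5600| = 0.036

0.036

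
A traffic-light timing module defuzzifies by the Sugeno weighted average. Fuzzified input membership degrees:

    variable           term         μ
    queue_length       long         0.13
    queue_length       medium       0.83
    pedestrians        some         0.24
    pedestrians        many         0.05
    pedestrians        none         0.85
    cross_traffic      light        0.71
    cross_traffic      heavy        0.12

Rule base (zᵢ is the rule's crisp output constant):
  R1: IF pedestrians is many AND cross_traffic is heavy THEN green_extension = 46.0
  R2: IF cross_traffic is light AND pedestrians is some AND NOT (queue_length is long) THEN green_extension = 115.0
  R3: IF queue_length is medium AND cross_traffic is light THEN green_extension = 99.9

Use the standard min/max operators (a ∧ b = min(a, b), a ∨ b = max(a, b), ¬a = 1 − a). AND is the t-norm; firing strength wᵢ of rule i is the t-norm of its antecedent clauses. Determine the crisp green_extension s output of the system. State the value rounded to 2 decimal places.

R1 (z=46.0): many=0.05, heavy=0.12; AND[min(a, b)] → w = 0.05
R2 (z=115.0): light=0.71, some=0.24, ¬long=1−0.13=0.87; AND[min(a, b)] → w = 0.24
R3 (z=99.9): medium=0.83, light=0.71; AND[min(a, b)] → w = 0.71
Weighted average = (0.05·46.0 + 0.24·115.0 + 0.71·99.9) / (0.05 + 0.24 + 0.71)
  = 100.8290 / 1.0000 = 100.83

100.83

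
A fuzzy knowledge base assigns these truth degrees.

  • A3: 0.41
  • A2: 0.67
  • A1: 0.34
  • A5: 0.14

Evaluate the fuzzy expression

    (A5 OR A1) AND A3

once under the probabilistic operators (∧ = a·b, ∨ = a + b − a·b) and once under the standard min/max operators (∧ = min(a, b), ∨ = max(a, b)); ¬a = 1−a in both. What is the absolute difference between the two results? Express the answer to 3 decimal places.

Under probabilistic:
  A5 OR A1 = a + b − a·b on (0.1400, 0.3400) = 0.4324
  (A5 OR A1) AND A3 = a·b on (0.4324, 0.4100) = 0.1773
  → value = 0.1773
Under standard min/max:
  A5 OR A1 = max(a, b) on (0.14, 0.34) = 0.34
  (A5 OR A1) AND A3 = min(a, b) on (0.34, 0.41) = 0.34
  → value = 0.3400
|0.1773 − 0.3400| = 0.163

0.163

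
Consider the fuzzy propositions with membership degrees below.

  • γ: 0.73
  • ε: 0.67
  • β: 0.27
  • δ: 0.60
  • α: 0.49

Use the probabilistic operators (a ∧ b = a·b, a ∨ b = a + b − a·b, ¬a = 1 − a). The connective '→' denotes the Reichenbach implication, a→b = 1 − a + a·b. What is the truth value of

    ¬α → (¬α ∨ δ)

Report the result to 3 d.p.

¬α = 1 − 0.4900 = 0.5100
¬α = 1 − 0.4900 = 0.5100
¬α ∨ δ = a + b − a·b on (0.5100, 0.6000) = 0.8040
¬α → (¬α ∨ δ)  [Reichenbach: 1 − a + a·b] with a=0.5100, b=0.8040 → 0.9000

0.900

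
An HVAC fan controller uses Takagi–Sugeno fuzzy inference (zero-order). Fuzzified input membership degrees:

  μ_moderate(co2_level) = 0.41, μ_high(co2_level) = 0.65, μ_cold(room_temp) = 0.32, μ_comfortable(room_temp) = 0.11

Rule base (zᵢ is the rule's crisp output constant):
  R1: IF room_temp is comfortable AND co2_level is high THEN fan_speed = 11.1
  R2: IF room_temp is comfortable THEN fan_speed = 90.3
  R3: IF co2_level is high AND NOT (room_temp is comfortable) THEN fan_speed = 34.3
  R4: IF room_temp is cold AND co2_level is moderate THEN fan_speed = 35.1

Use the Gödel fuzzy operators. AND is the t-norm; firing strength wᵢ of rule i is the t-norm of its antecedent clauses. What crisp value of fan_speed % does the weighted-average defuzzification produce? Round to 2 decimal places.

37.55

R1 (z=11.1): comfortable=0.11, high=0.65; AND[min(a, b)] → w = 0.11
R2 (z=90.3): comfortable=0.11 → w = 0.11
R3 (z=34.3): high=0.65, ¬comfortable=1−0.11=0.89; AND[min(a, b)] → w = 0.65
R4 (z=35.1): cold=0.32, moderate=0.41; AND[min(a, b)] → w = 0.32
Weighted average = (0.11·11.1 + 0.11·90.3 + 0.65·34.3 + 0.32·35.1) / (0.11 + 0.11 + 0.65 + 0.32)
  = 44.6810 / 1.1900 = 37.55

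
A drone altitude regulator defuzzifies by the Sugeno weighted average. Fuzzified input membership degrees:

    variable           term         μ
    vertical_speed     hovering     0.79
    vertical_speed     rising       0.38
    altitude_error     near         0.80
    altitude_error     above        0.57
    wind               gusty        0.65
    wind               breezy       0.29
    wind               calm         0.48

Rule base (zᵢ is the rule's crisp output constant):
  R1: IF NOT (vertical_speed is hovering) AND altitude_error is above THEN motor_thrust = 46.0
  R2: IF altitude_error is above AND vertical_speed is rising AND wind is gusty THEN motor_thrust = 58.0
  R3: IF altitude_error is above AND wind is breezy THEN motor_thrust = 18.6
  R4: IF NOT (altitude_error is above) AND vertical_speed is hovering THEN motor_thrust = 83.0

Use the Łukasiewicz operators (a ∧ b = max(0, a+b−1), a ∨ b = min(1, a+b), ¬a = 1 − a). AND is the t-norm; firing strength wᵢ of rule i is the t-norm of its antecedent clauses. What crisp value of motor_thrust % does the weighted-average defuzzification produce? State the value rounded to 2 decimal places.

83.00

R1 (z=46.0): ¬hovering=1−0.79=0.21, above=0.57; AND[max(0, a+b−1)] → w = 0.00
R2 (z=58.0): above=0.57, rising=0.38, gusty=0.65; AND[max(0, a+b−1)] → w = 0.00
R3 (z=18.6): above=0.57, breezy=0.29; AND[max(0, a+b−1)] → w = 0.00
R4 (z=83.0): ¬above=1−0.57=0.43, hovering=0.79; AND[max(0, a+b−1)] → w = 0.22
Weighted average = (0.00·46.0 + 0.00·58.0 + 0.00·18.6 + 0.22·83.0) / (0.00 + 0.00 + 0.00 + 0.22)
  = 18.2600 / 0.2200 = 83.00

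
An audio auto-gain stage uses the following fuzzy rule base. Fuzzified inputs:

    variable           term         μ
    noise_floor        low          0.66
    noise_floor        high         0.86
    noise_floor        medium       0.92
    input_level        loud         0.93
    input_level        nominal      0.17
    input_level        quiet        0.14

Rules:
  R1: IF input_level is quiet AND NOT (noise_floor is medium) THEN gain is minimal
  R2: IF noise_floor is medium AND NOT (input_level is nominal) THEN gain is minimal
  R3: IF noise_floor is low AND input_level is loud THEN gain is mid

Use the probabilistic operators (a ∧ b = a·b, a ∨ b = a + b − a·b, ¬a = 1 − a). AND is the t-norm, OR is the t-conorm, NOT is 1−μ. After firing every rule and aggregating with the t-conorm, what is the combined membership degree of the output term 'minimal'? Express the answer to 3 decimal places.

R1: quiet=0.14, ¬medium=1−0.92=0.08; AND[a·b] → w = 0.0112
R2: medium=0.92, ¬nominal=1−0.17=0.83; AND[a·b] → w = 0.7636
R3: low=0.66, loud=0.93; AND[a·b] → w = 0.6138
Rules with consequent 'minimal': {R1, R2} → strengths 0.0112, 0.7636
Aggregate via t-conorm [a + b − a·b]: 0.7662

0.766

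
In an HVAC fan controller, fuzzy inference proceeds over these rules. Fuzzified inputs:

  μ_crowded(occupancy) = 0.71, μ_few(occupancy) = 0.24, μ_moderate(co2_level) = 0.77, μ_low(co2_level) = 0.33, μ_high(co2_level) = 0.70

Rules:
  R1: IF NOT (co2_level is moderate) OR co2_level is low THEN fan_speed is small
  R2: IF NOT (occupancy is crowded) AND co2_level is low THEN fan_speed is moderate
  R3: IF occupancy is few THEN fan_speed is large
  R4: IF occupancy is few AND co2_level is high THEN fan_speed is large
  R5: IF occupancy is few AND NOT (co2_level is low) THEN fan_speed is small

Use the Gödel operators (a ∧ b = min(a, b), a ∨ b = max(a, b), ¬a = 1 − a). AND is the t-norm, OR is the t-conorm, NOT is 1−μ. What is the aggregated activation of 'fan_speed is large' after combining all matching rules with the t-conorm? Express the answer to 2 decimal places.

R1: ¬moderate=1−0.77=0.23, low=0.33; OR[max(a, b)] → w = 0.33
R2: ¬crowded=1−0.71=0.29, low=0.33; AND[min(a, b)] → w = 0.29
R3: few=0.24 → w = 0.24
R4: few=0.24, high=0.70; AND[min(a, b)] → w = 0.24
R5: few=0.24, ¬low=1−0.33=0.67; AND[min(a, b)] → w = 0.24
Rules with consequent 'large': {R3, R4} → strengths 0.24, 0.24
Aggregate via t-conorm [max(a, b)]: 0.24

0.24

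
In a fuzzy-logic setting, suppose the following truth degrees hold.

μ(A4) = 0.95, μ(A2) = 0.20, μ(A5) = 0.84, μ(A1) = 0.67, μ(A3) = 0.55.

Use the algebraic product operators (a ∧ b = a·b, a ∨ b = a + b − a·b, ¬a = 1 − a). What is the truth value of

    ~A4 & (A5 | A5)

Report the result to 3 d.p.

0.049

~A4 = 1 − 0.9500 = 0.0500
A5 | A5 = a + b − a·b on (0.8400, 0.8400) = 0.9744
~A4 & (A5 | A5) = a·b on (0.0500, 0.9744) = 0.0487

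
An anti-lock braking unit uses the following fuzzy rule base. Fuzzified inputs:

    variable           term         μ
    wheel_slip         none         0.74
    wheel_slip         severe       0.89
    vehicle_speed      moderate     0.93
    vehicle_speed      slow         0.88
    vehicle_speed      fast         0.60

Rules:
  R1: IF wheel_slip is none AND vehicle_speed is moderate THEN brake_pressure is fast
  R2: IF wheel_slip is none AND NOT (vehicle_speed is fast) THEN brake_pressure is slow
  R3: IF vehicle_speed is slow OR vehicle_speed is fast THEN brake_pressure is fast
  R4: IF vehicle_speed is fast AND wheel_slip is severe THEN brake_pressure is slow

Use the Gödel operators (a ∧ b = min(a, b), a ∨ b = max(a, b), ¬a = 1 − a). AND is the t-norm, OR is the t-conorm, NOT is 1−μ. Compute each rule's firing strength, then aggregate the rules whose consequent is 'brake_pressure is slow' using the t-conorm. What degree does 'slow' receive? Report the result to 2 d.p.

R1: none=0.74, moderate=0.93; AND[min(a, b)] → w = 0.74
R2: none=0.74, ¬fast=1−0.60=0.40; AND[min(a, b)] → w = 0.40
R3: slow=0.88, fast=0.60; OR[max(a, b)] → w = 0.88
R4: fast=0.60, severe=0.89; AND[min(a, b)] → w = 0.60
Rules with consequent 'slow': {R2, R4} → strengths 0.40, 0.60
Aggregate via t-conorm [max(a, b)]: 0.60

0.60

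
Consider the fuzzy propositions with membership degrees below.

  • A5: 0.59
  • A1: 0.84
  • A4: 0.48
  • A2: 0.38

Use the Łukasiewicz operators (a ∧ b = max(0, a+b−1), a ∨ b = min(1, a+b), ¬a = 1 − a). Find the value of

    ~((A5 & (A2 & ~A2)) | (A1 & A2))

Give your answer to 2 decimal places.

~A2 = 1 − 0.38 = 0.62
A2 & ~A2 = max(0, a+b−1) on (0.38, 0.62) = 0.00
A5 & (A2 & ~A2) = max(0, a+b−1) on (0.59, 0.00) = 0.00
A1 & A2 = max(0, a+b−1) on (0.84, 0.38) = 0.22
(A5 & (A2 & ~A2)) | (A1 & A2) = min(1, a+b) on (0.00, 0.22) = 0.22
~((A5 & (A2 & ~A2)) | (A1 & A2)) = 1 − 0.22 = 0.78

0.78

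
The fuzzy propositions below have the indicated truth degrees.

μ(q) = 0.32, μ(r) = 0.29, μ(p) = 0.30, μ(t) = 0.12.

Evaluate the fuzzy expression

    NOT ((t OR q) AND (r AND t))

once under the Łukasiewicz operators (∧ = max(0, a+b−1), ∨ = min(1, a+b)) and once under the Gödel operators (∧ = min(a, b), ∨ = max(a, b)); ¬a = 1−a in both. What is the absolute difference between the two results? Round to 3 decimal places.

0.120

Under Łukasiewicz:
  t OR q = min(1, a+b) on (0.12, 0.32) = 0.44
  r AND t = max(0, a+b−1) on (0.29, 0.12) = 0.00
  (t OR q) AND (r AND t) = max(0, a+b−1) on (0.44, 0.00) = 0.00
  NOT ((t OR q) AND (r AND t)) = 1 − 0.00 = 1.00
  → value = 1.0000
Under Gödel:
  t OR q = max(a, b) on (0.12, 0.32) = 0.32
  r AND t = min(a, b) on (0.29, 0.12) = 0.12
  (t OR q) AND (r AND t) = min(a, b) on (0.32, 0.12) = 0.12
  NOT ((t OR q) AND (r AND t)) = 1 − 0.12 = 0.88
  → value = 0.8800
|1.0000 − 0.8800| = 0.120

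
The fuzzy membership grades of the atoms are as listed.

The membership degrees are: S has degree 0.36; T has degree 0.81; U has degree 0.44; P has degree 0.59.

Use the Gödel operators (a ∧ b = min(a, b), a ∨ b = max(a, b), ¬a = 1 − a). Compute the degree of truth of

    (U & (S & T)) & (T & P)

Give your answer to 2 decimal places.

0.36

S & T = min(a, b) on (0.36, 0.81) = 0.36
U & (S & T) = min(a, b) on (0.44, 0.36) = 0.36
T & P = min(a, b) on (0.81, 0.59) = 0.59
(U & (S & T)) & (T & P) = min(a, b) on (0.36, 0.59) = 0.36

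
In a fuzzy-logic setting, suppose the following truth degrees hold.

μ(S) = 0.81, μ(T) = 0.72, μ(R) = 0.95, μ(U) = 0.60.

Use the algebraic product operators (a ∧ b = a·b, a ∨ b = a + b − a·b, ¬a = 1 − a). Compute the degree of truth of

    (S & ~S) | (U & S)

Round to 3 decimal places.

~S = 1 − 0.8100 = 0.1900
S & ~S = a·b on (0.8100, 0.1900) = 0.1539
U & S = a·b on (0.6000, 0.8100) = 0.4860
(S & ~S) | (U & S) = a + b − a·b on (0.1539, 0.4860) = 0.5651

0.565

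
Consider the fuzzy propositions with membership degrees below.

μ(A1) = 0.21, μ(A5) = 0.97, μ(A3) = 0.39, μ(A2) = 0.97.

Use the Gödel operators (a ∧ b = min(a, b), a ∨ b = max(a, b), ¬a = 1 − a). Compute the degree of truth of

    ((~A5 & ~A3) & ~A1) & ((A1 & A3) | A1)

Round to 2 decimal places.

0.03

~A5 = 1 − 0.97 = 0.03
~A3 = 1 − 0.39 = 0.61
~A5 & ~A3 = min(a, b) on (0.03, 0.61) = 0.03
~A1 = 1 − 0.21 = 0.79
(~A5 & ~A3) & ~A1 = min(a, b) on (0.03, 0.79) = 0.03
A1 & A3 = min(a, b) on (0.21, 0.39) = 0.21
(A1 & A3) | A1 = max(a, b) on (0.21, 0.21) = 0.21
((~A5 & ~A3) & ~A1) & ((A1 & A3) | A1) = min(a, b) on (0.03, 0.21) = 0.03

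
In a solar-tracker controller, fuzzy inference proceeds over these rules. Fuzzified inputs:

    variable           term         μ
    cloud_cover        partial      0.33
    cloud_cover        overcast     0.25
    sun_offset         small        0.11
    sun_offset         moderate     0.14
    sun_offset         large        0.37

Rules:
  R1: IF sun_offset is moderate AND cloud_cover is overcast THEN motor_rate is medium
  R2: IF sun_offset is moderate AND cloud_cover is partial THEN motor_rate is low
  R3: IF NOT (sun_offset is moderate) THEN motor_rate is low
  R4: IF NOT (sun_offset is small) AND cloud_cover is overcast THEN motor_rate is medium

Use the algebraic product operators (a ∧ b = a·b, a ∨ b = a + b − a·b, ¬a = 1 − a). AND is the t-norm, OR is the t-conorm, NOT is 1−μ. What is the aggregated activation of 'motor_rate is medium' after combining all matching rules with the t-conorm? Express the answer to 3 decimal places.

R1: moderate=0.14, overcast=0.25; AND[a·b] → w = 0.0350
R2: moderate=0.14, partial=0.33; AND[a·b] → w = 0.0462
R3: ¬moderate=1−0.14=0.86 → w = 0.8600
R4: ¬small=1−0.11=0.89, overcast=0.25; AND[a·b] → w = 0.2225
Rules with consequent 'medium': {R1, R4} → strengths 0.0350, 0.2225
Aggregate via t-conorm [a + b − a·b]: 0.2497

0.250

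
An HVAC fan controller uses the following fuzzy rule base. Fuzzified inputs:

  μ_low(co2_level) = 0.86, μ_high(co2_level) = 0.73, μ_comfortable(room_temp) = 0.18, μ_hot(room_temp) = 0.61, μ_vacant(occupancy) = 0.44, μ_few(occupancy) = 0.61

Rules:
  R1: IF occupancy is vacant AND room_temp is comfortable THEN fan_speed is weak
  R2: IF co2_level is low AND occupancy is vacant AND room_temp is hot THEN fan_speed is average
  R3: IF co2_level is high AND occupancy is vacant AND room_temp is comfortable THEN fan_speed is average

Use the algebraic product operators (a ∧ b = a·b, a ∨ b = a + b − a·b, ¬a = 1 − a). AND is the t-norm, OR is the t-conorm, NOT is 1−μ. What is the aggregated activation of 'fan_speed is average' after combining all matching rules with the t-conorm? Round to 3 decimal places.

R1: vacant=0.44, comfortable=0.18; AND[a·b] → w = 0.0792
R2: low=0.86, vacant=0.44, hot=0.61; AND[a·b] → w = 0.2308
R3: high=0.73, vacant=0.44, comfortable=0.18; AND[a·b] → w = 0.0578
Rules with consequent 'average': {R2, R3} → strengths 0.2308, 0.0578
Aggregate via t-conorm [a + b − a·b]: 0.2753

0.275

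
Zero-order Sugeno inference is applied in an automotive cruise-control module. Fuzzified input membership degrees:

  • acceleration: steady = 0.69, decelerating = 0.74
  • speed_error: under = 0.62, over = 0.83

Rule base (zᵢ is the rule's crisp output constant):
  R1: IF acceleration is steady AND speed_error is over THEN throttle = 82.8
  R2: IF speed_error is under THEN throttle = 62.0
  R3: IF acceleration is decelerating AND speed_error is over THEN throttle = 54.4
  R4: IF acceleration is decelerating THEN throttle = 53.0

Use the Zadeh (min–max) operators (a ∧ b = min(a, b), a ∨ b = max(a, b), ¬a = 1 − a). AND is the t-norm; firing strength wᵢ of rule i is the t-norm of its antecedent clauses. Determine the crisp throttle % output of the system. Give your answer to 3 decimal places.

62.741

R1 (z=82.8): steady=0.69, over=0.83; AND[min(a, b)] → w = 0.69
R2 (z=62.0): under=0.62 → w = 0.62
R3 (z=54.4): decelerating=0.74, over=0.83; AND[min(a, b)] → w = 0.74
R4 (z=53.0): decelerating=0.74 → w = 0.74
Weighted average = (0.69·82.8 + 0.62·62.0 + 0.74·54.4 + 0.74·53.0) / (0.69 + 0.62 + 0.74 + 0.74)
  = 175.0480 / 2.7900 = 62.741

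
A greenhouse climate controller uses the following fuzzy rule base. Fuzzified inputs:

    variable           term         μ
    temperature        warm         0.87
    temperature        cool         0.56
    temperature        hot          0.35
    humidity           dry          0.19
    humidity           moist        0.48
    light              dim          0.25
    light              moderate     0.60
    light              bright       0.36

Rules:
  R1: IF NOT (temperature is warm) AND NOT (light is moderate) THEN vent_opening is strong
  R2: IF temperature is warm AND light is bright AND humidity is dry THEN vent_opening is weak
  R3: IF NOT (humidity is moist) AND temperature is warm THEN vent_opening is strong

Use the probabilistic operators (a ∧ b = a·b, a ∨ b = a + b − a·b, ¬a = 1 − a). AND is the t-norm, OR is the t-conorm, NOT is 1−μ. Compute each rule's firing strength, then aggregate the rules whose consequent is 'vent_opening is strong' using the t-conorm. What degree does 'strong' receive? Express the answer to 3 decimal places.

R1: ¬warm=1−0.87=0.13, ¬moderate=1−0.60=0.40; AND[a·b] → w = 0.0520
R2: warm=0.87, bright=0.36, dry=0.19; AND[a·b] → w = 0.0595
R3: ¬moist=1−0.48=0.52, warm=0.87; AND[a·b] → w = 0.4524
Rules with consequent 'strong': {R1, R3} → strengths 0.0520, 0.4524
Aggregate via t-conorm [a + b − a·b]: 0.4809

0.481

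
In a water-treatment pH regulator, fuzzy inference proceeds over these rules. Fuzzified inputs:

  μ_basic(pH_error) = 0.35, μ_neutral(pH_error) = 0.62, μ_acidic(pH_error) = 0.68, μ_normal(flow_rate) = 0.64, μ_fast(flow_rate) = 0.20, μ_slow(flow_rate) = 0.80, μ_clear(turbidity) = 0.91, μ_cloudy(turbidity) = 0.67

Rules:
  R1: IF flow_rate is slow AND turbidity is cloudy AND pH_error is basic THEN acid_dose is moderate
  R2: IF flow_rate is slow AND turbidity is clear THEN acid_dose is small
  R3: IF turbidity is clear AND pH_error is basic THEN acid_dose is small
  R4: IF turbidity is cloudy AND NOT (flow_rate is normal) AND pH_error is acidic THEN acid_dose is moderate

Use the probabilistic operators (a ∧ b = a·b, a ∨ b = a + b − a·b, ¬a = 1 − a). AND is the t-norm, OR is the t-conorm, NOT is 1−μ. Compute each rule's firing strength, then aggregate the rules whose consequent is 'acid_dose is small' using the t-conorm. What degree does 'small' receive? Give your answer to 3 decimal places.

0.815

R1: slow=0.80, cloudy=0.67, basic=0.35; AND[a·b] → w = 0.1876
R2: slow=0.80, clear=0.91; AND[a·b] → w = 0.7280
R3: clear=0.91, basic=0.35; AND[a·b] → w = 0.3185
R4: cloudy=0.67, ¬normal=1−0.64=0.36, acidic=0.68; AND[a·b] → w = 0.1640
Rules with consequent 'small': {R2, R3} → strengths 0.7280, 0.3185
Aggregate via t-conorm [a + b − a·b]: 0.8146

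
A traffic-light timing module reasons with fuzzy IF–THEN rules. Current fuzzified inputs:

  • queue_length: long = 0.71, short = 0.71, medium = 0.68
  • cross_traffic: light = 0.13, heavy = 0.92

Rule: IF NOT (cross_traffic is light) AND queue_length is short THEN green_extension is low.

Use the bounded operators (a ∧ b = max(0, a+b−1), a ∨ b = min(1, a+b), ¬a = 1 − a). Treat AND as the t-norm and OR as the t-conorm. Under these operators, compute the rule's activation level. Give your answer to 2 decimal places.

0.58

firing strength: ¬light=1−0.13=0.87, short=0.71; AND[max(0, a+b−1)] → w = 0.58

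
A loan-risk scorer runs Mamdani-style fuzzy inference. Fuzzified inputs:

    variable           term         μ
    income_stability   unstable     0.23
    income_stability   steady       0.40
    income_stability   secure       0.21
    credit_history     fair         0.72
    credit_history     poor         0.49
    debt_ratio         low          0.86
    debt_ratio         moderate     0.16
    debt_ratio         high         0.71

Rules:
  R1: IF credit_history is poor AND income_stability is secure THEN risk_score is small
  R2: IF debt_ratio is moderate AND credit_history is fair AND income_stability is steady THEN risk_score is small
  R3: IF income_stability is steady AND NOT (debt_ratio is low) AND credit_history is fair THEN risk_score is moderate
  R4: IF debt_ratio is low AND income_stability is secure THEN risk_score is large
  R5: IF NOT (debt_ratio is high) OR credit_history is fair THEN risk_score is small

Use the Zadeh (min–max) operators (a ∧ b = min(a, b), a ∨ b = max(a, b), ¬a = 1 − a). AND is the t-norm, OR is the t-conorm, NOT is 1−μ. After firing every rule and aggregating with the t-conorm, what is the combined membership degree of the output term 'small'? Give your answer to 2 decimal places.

R1: poor=0.49, secure=0.21; AND[min(a, b)] → w = 0.21
R2: moderate=0.16, fair=0.72, steady=0.40; AND[min(a, b)] → w = 0.16
R3: steady=0.40, ¬low=1−0.86=0.14, fair=0.72; AND[min(a, b)] → w = 0.14
R4: low=0.86, secure=0.21; AND[min(a, b)] → w = 0.21
R5: ¬high=1−0.71=0.29, fair=0.72; OR[max(a, b)] → w = 0.72
Rules with consequent 'small': {R1, R2, R5} → strengths 0.21, 0.16, 0.72
Aggregate via t-conorm [max(a, b)]: 0.72

0.72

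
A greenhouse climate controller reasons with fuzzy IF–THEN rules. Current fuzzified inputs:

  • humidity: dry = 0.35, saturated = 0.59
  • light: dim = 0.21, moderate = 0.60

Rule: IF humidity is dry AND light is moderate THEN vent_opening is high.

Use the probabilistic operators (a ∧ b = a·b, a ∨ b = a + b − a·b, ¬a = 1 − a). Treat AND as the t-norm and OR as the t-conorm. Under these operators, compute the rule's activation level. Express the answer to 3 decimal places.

firing strength: dry=0.35, moderate=0.60; AND[a·b] → w = 0.2100

0.210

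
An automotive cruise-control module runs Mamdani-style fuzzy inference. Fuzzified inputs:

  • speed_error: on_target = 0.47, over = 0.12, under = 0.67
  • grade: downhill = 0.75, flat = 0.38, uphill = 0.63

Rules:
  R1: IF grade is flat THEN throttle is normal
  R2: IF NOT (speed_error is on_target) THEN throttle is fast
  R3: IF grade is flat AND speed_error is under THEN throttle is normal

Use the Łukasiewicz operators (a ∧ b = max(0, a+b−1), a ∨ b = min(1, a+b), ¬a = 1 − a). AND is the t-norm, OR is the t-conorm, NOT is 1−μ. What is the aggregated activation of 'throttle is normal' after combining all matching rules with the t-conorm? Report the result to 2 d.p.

R1: flat=0.38 → w = 0.38
R2: ¬on_target=1−0.47=0.53 → w = 0.53
R3: flat=0.38, under=0.67; AND[max(0, a+b−1)] → w = 0.05
Rules with consequent 'normal': {R1, R3} → strengths 0.38, 0.05
Aggregate via t-conorm [min(1, a+b)]: 0.43

0.43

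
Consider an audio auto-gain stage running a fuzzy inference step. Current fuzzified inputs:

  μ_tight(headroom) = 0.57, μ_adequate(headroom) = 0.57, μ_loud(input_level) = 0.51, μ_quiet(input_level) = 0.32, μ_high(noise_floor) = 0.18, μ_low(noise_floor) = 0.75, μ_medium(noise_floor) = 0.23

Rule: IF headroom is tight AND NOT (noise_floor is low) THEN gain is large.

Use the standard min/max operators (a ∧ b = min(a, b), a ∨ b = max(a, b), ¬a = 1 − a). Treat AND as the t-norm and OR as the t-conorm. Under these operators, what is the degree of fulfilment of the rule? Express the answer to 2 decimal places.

firing strength: tight=0.57, ¬low=1−0.75=0.25; AND[min(a, b)] → w = 0.25

0.25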